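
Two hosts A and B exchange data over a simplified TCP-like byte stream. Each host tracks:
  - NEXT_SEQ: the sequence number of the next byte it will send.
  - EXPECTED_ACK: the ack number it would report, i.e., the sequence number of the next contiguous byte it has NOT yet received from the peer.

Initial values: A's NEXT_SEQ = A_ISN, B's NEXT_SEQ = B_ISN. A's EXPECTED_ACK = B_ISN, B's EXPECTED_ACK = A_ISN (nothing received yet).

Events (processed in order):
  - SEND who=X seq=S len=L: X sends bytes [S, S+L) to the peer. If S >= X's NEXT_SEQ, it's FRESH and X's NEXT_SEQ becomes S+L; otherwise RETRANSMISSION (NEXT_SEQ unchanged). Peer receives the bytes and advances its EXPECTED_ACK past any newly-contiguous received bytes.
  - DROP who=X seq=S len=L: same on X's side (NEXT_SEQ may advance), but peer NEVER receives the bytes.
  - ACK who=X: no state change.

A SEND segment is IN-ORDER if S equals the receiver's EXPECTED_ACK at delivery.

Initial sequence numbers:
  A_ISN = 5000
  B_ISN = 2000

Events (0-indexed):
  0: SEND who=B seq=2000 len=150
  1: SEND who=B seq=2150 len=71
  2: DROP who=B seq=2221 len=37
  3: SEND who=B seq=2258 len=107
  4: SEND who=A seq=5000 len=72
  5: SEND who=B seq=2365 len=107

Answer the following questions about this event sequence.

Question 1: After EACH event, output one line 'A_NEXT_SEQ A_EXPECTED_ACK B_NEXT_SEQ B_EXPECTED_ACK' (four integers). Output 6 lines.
5000 2150 2150 5000
5000 2221 2221 5000
5000 2221 2258 5000
5000 2221 2365 5000
5072 2221 2365 5072
5072 2221 2472 5072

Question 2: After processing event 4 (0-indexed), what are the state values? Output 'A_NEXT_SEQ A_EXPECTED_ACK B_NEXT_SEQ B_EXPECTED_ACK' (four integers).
After event 0: A_seq=5000 A_ack=2150 B_seq=2150 B_ack=5000
After event 1: A_seq=5000 A_ack=2221 B_seq=2221 B_ack=5000
After event 2: A_seq=5000 A_ack=2221 B_seq=2258 B_ack=5000
After event 3: A_seq=5000 A_ack=2221 B_seq=2365 B_ack=5000
After event 4: A_seq=5072 A_ack=2221 B_seq=2365 B_ack=5072

5072 2221 2365 5072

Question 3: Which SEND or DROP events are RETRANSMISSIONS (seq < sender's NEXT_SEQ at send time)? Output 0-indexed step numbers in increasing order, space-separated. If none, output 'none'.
Step 0: SEND seq=2000 -> fresh
Step 1: SEND seq=2150 -> fresh
Step 2: DROP seq=2221 -> fresh
Step 3: SEND seq=2258 -> fresh
Step 4: SEND seq=5000 -> fresh
Step 5: SEND seq=2365 -> fresh

Answer: none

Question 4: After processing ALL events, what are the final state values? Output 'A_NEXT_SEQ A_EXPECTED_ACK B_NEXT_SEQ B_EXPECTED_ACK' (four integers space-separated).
Answer: 5072 2221 2472 5072

Derivation:
After event 0: A_seq=5000 A_ack=2150 B_seq=2150 B_ack=5000
After event 1: A_seq=5000 A_ack=2221 B_seq=2221 B_ack=5000
After event 2: A_seq=5000 A_ack=2221 B_seq=2258 B_ack=5000
After event 3: A_seq=5000 A_ack=2221 B_seq=2365 B_ack=5000
After event 4: A_seq=5072 A_ack=2221 B_seq=2365 B_ack=5072
After event 5: A_seq=5072 A_ack=2221 B_seq=2472 B_ack=5072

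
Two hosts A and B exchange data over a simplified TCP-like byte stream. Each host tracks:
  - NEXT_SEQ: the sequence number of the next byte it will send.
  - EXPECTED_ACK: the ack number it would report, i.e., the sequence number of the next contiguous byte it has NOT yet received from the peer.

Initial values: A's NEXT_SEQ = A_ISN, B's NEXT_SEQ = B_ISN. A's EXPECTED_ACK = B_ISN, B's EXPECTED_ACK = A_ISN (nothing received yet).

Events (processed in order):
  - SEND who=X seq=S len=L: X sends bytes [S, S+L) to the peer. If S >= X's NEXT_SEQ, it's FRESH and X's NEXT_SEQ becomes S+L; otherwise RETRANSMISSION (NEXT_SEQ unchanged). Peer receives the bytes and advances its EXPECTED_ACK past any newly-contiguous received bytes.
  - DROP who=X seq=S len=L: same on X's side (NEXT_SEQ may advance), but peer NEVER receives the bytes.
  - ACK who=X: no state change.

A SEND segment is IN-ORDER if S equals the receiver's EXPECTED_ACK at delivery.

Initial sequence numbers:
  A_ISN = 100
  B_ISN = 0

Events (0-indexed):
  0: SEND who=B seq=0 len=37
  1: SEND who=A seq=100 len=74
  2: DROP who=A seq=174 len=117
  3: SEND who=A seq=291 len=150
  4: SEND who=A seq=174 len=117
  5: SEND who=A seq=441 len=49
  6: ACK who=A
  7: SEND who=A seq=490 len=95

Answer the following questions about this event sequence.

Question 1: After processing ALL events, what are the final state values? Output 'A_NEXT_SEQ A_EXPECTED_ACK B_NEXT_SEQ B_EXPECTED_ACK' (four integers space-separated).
Answer: 585 37 37 585

Derivation:
After event 0: A_seq=100 A_ack=37 B_seq=37 B_ack=100
After event 1: A_seq=174 A_ack=37 B_seq=37 B_ack=174
After event 2: A_seq=291 A_ack=37 B_seq=37 B_ack=174
After event 3: A_seq=441 A_ack=37 B_seq=37 B_ack=174
After event 4: A_seq=441 A_ack=37 B_seq=37 B_ack=441
After event 5: A_seq=490 A_ack=37 B_seq=37 B_ack=490
After event 6: A_seq=490 A_ack=37 B_seq=37 B_ack=490
After event 7: A_seq=585 A_ack=37 B_seq=37 B_ack=585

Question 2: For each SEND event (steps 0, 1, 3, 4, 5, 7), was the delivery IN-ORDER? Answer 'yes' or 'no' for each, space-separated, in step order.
Answer: yes yes no yes yes yes

Derivation:
Step 0: SEND seq=0 -> in-order
Step 1: SEND seq=100 -> in-order
Step 3: SEND seq=291 -> out-of-order
Step 4: SEND seq=174 -> in-order
Step 5: SEND seq=441 -> in-order
Step 7: SEND seq=490 -> in-order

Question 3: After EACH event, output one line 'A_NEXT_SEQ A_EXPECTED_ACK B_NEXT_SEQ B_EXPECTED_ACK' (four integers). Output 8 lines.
100 37 37 100
174 37 37 174
291 37 37 174
441 37 37 174
441 37 37 441
490 37 37 490
490 37 37 490
585 37 37 585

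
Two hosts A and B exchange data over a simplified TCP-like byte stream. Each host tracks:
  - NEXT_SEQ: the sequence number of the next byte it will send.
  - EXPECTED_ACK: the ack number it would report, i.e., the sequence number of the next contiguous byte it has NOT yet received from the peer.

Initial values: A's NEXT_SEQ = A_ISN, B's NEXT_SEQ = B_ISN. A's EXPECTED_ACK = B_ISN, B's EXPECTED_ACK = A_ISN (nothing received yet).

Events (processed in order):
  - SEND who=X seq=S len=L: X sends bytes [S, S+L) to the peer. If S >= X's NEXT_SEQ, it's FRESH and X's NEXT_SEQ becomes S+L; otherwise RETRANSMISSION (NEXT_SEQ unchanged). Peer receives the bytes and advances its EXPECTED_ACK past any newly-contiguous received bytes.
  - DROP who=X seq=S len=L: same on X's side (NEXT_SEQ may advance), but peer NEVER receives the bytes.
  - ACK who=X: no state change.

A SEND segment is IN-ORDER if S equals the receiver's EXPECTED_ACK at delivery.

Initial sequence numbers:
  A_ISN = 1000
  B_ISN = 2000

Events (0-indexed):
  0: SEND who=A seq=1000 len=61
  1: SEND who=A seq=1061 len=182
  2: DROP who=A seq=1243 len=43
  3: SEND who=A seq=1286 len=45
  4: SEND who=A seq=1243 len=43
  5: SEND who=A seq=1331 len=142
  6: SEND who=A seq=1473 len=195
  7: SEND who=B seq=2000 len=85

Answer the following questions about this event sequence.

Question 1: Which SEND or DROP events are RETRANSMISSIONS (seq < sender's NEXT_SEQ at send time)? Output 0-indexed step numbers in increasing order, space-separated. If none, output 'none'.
Answer: 4

Derivation:
Step 0: SEND seq=1000 -> fresh
Step 1: SEND seq=1061 -> fresh
Step 2: DROP seq=1243 -> fresh
Step 3: SEND seq=1286 -> fresh
Step 4: SEND seq=1243 -> retransmit
Step 5: SEND seq=1331 -> fresh
Step 6: SEND seq=1473 -> fresh
Step 7: SEND seq=2000 -> fresh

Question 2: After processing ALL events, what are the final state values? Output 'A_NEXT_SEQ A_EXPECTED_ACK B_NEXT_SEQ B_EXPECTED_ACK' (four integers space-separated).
Answer: 1668 2085 2085 1668

Derivation:
After event 0: A_seq=1061 A_ack=2000 B_seq=2000 B_ack=1061
After event 1: A_seq=1243 A_ack=2000 B_seq=2000 B_ack=1243
After event 2: A_seq=1286 A_ack=2000 B_seq=2000 B_ack=1243
After event 3: A_seq=1331 A_ack=2000 B_seq=2000 B_ack=1243
After event 4: A_seq=1331 A_ack=2000 B_seq=2000 B_ack=1331
After event 5: A_seq=1473 A_ack=2000 B_seq=2000 B_ack=1473
After event 6: A_seq=1668 A_ack=2000 B_seq=2000 B_ack=1668
After event 7: A_seq=1668 A_ack=2085 B_seq=2085 B_ack=1668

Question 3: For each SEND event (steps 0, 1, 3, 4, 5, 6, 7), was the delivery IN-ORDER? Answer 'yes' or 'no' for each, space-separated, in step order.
Answer: yes yes no yes yes yes yes

Derivation:
Step 0: SEND seq=1000 -> in-order
Step 1: SEND seq=1061 -> in-order
Step 3: SEND seq=1286 -> out-of-order
Step 4: SEND seq=1243 -> in-order
Step 5: SEND seq=1331 -> in-order
Step 6: SEND seq=1473 -> in-order
Step 7: SEND seq=2000 -> in-order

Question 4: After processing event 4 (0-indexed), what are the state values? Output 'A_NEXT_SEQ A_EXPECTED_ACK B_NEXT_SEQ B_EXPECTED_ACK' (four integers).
After event 0: A_seq=1061 A_ack=2000 B_seq=2000 B_ack=1061
After event 1: A_seq=1243 A_ack=2000 B_seq=2000 B_ack=1243
After event 2: A_seq=1286 A_ack=2000 B_seq=2000 B_ack=1243
After event 3: A_seq=1331 A_ack=2000 B_seq=2000 B_ack=1243
After event 4: A_seq=1331 A_ack=2000 B_seq=2000 B_ack=1331

1331 2000 2000 1331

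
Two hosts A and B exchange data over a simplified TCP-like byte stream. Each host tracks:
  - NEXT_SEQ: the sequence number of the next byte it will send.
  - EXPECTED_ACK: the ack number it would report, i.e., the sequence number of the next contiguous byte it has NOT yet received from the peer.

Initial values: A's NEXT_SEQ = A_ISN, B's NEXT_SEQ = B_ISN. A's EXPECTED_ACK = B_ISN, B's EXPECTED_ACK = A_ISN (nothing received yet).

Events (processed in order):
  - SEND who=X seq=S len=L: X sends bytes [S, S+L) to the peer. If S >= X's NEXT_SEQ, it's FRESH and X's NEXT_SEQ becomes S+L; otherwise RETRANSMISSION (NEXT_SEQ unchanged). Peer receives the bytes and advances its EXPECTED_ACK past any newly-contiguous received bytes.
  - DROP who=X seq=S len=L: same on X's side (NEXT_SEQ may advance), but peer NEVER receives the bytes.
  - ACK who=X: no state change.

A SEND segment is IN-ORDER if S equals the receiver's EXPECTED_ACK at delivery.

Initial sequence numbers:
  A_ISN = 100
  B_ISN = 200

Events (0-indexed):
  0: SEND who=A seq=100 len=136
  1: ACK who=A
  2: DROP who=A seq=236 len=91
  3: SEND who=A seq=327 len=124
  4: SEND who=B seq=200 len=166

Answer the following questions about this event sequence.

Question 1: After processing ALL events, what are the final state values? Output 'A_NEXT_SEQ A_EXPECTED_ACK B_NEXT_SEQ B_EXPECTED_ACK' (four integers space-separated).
Answer: 451 366 366 236

Derivation:
After event 0: A_seq=236 A_ack=200 B_seq=200 B_ack=236
After event 1: A_seq=236 A_ack=200 B_seq=200 B_ack=236
After event 2: A_seq=327 A_ack=200 B_seq=200 B_ack=236
After event 3: A_seq=451 A_ack=200 B_seq=200 B_ack=236
After event 4: A_seq=451 A_ack=366 B_seq=366 B_ack=236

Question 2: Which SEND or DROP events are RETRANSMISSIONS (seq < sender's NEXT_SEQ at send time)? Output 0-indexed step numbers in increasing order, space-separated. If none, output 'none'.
Step 0: SEND seq=100 -> fresh
Step 2: DROP seq=236 -> fresh
Step 3: SEND seq=327 -> fresh
Step 4: SEND seq=200 -> fresh

Answer: none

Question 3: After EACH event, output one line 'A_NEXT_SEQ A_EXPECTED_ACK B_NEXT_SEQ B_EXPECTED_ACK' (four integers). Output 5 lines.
236 200 200 236
236 200 200 236
327 200 200 236
451 200 200 236
451 366 366 236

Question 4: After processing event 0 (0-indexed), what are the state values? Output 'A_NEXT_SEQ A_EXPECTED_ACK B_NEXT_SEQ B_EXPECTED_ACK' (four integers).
After event 0: A_seq=236 A_ack=200 B_seq=200 B_ack=236

236 200 200 236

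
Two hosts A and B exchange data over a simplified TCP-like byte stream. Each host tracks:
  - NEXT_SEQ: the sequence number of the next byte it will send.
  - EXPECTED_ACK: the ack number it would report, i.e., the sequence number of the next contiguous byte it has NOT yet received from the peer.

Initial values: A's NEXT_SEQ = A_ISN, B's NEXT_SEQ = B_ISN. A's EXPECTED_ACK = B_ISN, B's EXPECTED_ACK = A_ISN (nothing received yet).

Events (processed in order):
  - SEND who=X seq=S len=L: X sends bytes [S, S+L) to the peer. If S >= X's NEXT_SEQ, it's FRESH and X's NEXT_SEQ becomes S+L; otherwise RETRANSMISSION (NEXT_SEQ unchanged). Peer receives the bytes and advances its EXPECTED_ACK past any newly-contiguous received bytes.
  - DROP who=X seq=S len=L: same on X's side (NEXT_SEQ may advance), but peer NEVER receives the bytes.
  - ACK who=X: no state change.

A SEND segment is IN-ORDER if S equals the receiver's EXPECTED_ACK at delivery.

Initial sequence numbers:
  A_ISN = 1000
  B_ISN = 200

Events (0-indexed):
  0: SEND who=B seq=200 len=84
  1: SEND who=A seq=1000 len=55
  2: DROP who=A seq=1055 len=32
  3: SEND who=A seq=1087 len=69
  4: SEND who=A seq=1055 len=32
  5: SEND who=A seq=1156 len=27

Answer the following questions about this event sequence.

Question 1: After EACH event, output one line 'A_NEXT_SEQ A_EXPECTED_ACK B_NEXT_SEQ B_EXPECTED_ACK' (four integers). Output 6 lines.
1000 284 284 1000
1055 284 284 1055
1087 284 284 1055
1156 284 284 1055
1156 284 284 1156
1183 284 284 1183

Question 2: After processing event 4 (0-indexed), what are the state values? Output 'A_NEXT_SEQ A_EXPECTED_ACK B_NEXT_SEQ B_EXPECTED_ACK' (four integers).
After event 0: A_seq=1000 A_ack=284 B_seq=284 B_ack=1000
After event 1: A_seq=1055 A_ack=284 B_seq=284 B_ack=1055
After event 2: A_seq=1087 A_ack=284 B_seq=284 B_ack=1055
After event 3: A_seq=1156 A_ack=284 B_seq=284 B_ack=1055
After event 4: A_seq=1156 A_ack=284 B_seq=284 B_ack=1156

1156 284 284 1156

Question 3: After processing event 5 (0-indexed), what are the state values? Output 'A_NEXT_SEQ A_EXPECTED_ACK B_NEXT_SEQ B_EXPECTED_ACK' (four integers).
After event 0: A_seq=1000 A_ack=284 B_seq=284 B_ack=1000
After event 1: A_seq=1055 A_ack=284 B_seq=284 B_ack=1055
After event 2: A_seq=1087 A_ack=284 B_seq=284 B_ack=1055
After event 3: A_seq=1156 A_ack=284 B_seq=284 B_ack=1055
After event 4: A_seq=1156 A_ack=284 B_seq=284 B_ack=1156
After event 5: A_seq=1183 A_ack=284 B_seq=284 B_ack=1183

1183 284 284 1183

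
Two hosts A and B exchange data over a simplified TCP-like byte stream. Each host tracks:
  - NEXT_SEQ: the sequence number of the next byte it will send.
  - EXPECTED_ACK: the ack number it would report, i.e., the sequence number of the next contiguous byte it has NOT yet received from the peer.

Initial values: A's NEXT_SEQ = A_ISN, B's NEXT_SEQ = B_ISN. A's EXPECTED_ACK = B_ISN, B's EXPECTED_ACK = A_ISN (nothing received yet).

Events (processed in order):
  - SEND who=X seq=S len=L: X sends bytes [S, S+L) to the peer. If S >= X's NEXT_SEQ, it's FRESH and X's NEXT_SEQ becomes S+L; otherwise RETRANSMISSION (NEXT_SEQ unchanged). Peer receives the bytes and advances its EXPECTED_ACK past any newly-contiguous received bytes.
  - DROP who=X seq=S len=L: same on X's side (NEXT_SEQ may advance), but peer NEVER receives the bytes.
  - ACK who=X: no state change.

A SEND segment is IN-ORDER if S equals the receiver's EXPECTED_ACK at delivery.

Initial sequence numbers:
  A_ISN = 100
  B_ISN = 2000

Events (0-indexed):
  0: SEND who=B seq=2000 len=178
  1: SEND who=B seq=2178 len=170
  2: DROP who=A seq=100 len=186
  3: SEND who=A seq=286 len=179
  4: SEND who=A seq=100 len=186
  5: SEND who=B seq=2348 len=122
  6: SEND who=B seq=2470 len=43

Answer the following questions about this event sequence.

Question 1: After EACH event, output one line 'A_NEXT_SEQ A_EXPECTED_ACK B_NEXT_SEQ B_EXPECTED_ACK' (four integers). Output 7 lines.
100 2178 2178 100
100 2348 2348 100
286 2348 2348 100
465 2348 2348 100
465 2348 2348 465
465 2470 2470 465
465 2513 2513 465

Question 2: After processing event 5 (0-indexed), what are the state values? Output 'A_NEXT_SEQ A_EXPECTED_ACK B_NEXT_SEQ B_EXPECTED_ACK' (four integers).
After event 0: A_seq=100 A_ack=2178 B_seq=2178 B_ack=100
After event 1: A_seq=100 A_ack=2348 B_seq=2348 B_ack=100
After event 2: A_seq=286 A_ack=2348 B_seq=2348 B_ack=100
After event 3: A_seq=465 A_ack=2348 B_seq=2348 B_ack=100
After event 4: A_seq=465 A_ack=2348 B_seq=2348 B_ack=465
After event 5: A_seq=465 A_ack=2470 B_seq=2470 B_ack=465

465 2470 2470 465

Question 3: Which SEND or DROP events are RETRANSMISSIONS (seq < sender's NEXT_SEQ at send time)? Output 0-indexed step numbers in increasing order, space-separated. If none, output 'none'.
Answer: 4

Derivation:
Step 0: SEND seq=2000 -> fresh
Step 1: SEND seq=2178 -> fresh
Step 2: DROP seq=100 -> fresh
Step 3: SEND seq=286 -> fresh
Step 4: SEND seq=100 -> retransmit
Step 5: SEND seq=2348 -> fresh
Step 6: SEND seq=2470 -> fresh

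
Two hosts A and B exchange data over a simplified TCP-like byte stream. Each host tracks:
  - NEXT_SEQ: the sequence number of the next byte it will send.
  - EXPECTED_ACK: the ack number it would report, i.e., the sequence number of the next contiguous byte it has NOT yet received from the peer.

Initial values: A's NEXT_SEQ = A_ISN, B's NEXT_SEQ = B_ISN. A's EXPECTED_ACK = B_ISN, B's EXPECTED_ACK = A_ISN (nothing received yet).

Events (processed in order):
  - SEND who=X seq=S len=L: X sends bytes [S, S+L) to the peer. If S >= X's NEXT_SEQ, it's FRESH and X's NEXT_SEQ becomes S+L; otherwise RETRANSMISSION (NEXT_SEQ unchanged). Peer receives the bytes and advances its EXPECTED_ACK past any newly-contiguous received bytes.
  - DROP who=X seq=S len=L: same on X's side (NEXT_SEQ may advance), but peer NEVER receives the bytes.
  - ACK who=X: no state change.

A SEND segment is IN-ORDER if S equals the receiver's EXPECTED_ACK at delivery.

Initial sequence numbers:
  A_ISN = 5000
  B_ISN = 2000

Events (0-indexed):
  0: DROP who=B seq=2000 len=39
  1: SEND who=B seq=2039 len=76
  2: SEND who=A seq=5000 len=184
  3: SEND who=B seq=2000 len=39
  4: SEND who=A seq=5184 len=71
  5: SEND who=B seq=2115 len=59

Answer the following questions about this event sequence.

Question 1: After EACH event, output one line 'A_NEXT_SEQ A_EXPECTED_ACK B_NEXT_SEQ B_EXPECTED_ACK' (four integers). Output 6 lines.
5000 2000 2039 5000
5000 2000 2115 5000
5184 2000 2115 5184
5184 2115 2115 5184
5255 2115 2115 5255
5255 2174 2174 5255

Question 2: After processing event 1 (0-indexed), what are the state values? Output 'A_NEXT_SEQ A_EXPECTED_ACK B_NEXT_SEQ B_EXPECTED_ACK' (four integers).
After event 0: A_seq=5000 A_ack=2000 B_seq=2039 B_ack=5000
After event 1: A_seq=5000 A_ack=2000 B_seq=2115 B_ack=5000

5000 2000 2115 5000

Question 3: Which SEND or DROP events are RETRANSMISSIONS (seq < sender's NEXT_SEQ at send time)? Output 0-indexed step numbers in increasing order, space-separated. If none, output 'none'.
Answer: 3

Derivation:
Step 0: DROP seq=2000 -> fresh
Step 1: SEND seq=2039 -> fresh
Step 2: SEND seq=5000 -> fresh
Step 3: SEND seq=2000 -> retransmit
Step 4: SEND seq=5184 -> fresh
Step 5: SEND seq=2115 -> fresh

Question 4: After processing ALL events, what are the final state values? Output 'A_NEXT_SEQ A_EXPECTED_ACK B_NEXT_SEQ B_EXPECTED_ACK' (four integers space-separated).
Answer: 5255 2174 2174 5255

Derivation:
After event 0: A_seq=5000 A_ack=2000 B_seq=2039 B_ack=5000
After event 1: A_seq=5000 A_ack=2000 B_seq=2115 B_ack=5000
After event 2: A_seq=5184 A_ack=2000 B_seq=2115 B_ack=5184
After event 3: A_seq=5184 A_ack=2115 B_seq=2115 B_ack=5184
After event 4: A_seq=5255 A_ack=2115 B_seq=2115 B_ack=5255
After event 5: A_seq=5255 A_ack=2174 B_seq=2174 B_ack=5255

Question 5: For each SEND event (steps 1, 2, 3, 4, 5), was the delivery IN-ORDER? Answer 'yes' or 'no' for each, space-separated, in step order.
Answer: no yes yes yes yes

Derivation:
Step 1: SEND seq=2039 -> out-of-order
Step 2: SEND seq=5000 -> in-order
Step 3: SEND seq=2000 -> in-order
Step 4: SEND seq=5184 -> in-order
Step 5: SEND seq=2115 -> in-order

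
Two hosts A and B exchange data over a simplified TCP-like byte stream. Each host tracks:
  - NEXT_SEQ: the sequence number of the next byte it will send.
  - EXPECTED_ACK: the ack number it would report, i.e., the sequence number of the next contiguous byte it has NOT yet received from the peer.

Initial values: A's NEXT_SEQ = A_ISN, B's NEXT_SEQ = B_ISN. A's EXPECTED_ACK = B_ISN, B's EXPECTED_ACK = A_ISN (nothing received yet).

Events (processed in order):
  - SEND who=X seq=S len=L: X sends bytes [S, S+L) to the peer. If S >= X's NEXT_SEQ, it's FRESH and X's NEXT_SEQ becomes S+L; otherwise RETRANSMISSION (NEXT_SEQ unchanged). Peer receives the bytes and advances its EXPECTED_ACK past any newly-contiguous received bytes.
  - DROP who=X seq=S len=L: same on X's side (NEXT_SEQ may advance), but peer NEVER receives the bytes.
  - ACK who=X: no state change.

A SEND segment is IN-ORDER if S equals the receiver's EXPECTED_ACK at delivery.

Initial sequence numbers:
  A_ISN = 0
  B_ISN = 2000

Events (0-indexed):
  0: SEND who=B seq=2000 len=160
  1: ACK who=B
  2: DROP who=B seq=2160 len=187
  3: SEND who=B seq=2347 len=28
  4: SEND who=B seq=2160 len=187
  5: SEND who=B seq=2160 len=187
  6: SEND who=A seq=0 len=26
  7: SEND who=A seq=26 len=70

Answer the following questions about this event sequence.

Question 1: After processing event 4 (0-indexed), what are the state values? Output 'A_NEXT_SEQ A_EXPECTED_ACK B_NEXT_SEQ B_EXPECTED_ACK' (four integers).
After event 0: A_seq=0 A_ack=2160 B_seq=2160 B_ack=0
After event 1: A_seq=0 A_ack=2160 B_seq=2160 B_ack=0
After event 2: A_seq=0 A_ack=2160 B_seq=2347 B_ack=0
After event 3: A_seq=0 A_ack=2160 B_seq=2375 B_ack=0
After event 4: A_seq=0 A_ack=2375 B_seq=2375 B_ack=0

0 2375 2375 0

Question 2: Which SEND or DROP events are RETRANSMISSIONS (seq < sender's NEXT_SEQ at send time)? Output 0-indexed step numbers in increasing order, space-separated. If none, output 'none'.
Step 0: SEND seq=2000 -> fresh
Step 2: DROP seq=2160 -> fresh
Step 3: SEND seq=2347 -> fresh
Step 4: SEND seq=2160 -> retransmit
Step 5: SEND seq=2160 -> retransmit
Step 6: SEND seq=0 -> fresh
Step 7: SEND seq=26 -> fresh

Answer: 4 5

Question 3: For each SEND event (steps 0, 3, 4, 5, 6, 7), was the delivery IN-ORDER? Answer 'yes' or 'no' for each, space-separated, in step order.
Answer: yes no yes no yes yes

Derivation:
Step 0: SEND seq=2000 -> in-order
Step 3: SEND seq=2347 -> out-of-order
Step 4: SEND seq=2160 -> in-order
Step 5: SEND seq=2160 -> out-of-order
Step 6: SEND seq=0 -> in-order
Step 7: SEND seq=26 -> in-order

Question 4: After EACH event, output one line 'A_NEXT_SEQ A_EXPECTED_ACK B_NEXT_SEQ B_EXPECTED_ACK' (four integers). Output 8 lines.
0 2160 2160 0
0 2160 2160 0
0 2160 2347 0
0 2160 2375 0
0 2375 2375 0
0 2375 2375 0
26 2375 2375 26
96 2375 2375 96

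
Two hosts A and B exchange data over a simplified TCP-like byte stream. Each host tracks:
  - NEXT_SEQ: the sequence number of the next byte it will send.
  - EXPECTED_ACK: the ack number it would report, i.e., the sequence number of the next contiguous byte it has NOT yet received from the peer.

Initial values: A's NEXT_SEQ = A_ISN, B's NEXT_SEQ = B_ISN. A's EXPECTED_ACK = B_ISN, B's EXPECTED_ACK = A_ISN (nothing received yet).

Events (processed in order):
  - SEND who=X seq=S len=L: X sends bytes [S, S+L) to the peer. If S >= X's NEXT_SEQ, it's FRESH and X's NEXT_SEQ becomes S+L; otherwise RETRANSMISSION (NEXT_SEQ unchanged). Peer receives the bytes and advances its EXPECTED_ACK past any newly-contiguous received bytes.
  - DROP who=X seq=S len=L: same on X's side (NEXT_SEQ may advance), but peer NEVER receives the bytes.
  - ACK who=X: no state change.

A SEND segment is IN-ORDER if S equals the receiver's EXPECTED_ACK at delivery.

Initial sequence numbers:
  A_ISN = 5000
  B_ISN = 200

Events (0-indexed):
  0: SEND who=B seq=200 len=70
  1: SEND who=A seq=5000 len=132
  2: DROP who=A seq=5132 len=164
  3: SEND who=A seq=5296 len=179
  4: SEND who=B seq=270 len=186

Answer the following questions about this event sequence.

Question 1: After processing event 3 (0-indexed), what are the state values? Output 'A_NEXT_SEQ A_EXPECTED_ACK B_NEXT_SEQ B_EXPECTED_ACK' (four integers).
After event 0: A_seq=5000 A_ack=270 B_seq=270 B_ack=5000
After event 1: A_seq=5132 A_ack=270 B_seq=270 B_ack=5132
After event 2: A_seq=5296 A_ack=270 B_seq=270 B_ack=5132
After event 3: A_seq=5475 A_ack=270 B_seq=270 B_ack=5132

5475 270 270 5132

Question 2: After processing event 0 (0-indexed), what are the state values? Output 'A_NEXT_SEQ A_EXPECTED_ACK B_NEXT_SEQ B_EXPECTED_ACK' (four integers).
After event 0: A_seq=5000 A_ack=270 B_seq=270 B_ack=5000

5000 270 270 5000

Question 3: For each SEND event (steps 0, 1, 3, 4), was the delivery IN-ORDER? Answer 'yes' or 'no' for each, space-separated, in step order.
Step 0: SEND seq=200 -> in-order
Step 1: SEND seq=5000 -> in-order
Step 3: SEND seq=5296 -> out-of-order
Step 4: SEND seq=270 -> in-order

Answer: yes yes no yes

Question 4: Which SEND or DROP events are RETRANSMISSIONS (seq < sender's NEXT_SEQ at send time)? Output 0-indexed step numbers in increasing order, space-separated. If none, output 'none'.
Answer: none

Derivation:
Step 0: SEND seq=200 -> fresh
Step 1: SEND seq=5000 -> fresh
Step 2: DROP seq=5132 -> fresh
Step 3: SEND seq=5296 -> fresh
Step 4: SEND seq=270 -> fresh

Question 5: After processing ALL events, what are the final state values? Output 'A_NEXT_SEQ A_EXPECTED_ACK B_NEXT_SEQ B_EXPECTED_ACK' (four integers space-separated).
Answer: 5475 456 456 5132

Derivation:
After event 0: A_seq=5000 A_ack=270 B_seq=270 B_ack=5000
After event 1: A_seq=5132 A_ack=270 B_seq=270 B_ack=5132
After event 2: A_seq=5296 A_ack=270 B_seq=270 B_ack=5132
After event 3: A_seq=5475 A_ack=270 B_seq=270 B_ack=5132
After event 4: A_seq=5475 A_ack=456 B_seq=456 B_ack=5132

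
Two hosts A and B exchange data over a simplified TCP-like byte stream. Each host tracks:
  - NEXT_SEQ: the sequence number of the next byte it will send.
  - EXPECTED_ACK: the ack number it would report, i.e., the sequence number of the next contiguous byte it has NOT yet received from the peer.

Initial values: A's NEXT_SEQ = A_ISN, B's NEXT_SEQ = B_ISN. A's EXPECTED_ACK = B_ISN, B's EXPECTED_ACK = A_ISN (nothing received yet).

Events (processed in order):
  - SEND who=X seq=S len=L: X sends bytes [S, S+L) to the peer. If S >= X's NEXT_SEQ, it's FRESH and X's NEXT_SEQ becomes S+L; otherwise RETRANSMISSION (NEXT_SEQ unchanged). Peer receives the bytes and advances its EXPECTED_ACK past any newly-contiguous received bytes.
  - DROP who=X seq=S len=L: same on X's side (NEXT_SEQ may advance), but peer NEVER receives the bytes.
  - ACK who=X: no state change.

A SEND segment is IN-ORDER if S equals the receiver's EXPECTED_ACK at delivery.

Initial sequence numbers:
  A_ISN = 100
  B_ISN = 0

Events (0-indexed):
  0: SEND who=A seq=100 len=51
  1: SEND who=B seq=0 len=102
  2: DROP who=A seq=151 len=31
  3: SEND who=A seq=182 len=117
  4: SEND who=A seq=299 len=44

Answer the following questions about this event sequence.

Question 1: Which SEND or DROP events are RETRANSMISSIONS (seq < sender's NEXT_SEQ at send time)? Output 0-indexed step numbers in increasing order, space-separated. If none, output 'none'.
Step 0: SEND seq=100 -> fresh
Step 1: SEND seq=0 -> fresh
Step 2: DROP seq=151 -> fresh
Step 3: SEND seq=182 -> fresh
Step 4: SEND seq=299 -> fresh

Answer: none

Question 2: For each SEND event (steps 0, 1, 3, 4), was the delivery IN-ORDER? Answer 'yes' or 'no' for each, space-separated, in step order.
Step 0: SEND seq=100 -> in-order
Step 1: SEND seq=0 -> in-order
Step 3: SEND seq=182 -> out-of-order
Step 4: SEND seq=299 -> out-of-order

Answer: yes yes no no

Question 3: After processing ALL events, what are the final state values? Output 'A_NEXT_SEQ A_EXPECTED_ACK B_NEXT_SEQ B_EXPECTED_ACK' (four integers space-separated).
After event 0: A_seq=151 A_ack=0 B_seq=0 B_ack=151
After event 1: A_seq=151 A_ack=102 B_seq=102 B_ack=151
After event 2: A_seq=182 A_ack=102 B_seq=102 B_ack=151
After event 3: A_seq=299 A_ack=102 B_seq=102 B_ack=151
After event 4: A_seq=343 A_ack=102 B_seq=102 B_ack=151

Answer: 343 102 102 151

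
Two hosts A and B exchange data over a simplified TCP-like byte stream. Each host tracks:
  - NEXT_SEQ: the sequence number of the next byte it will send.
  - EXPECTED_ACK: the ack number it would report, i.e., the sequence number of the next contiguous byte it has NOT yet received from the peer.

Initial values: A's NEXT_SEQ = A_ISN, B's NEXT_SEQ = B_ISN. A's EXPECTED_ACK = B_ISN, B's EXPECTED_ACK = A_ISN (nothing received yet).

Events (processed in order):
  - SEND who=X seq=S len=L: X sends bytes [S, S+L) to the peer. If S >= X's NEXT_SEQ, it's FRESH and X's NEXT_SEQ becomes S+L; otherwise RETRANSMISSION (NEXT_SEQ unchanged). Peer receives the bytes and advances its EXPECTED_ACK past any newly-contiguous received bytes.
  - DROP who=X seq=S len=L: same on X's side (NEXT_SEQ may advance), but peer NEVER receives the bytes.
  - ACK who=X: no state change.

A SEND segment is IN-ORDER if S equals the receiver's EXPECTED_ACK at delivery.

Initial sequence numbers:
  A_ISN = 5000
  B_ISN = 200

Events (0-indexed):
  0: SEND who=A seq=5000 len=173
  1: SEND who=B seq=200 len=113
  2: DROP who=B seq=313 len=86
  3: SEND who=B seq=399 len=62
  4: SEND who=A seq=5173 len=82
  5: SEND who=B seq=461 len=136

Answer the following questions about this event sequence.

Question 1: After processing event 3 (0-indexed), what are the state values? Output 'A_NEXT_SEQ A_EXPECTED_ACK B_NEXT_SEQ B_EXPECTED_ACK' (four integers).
After event 0: A_seq=5173 A_ack=200 B_seq=200 B_ack=5173
After event 1: A_seq=5173 A_ack=313 B_seq=313 B_ack=5173
After event 2: A_seq=5173 A_ack=313 B_seq=399 B_ack=5173
After event 3: A_seq=5173 A_ack=313 B_seq=461 B_ack=5173

5173 313 461 5173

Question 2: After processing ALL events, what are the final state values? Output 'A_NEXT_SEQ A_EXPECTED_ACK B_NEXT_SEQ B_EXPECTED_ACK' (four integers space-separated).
Answer: 5255 313 597 5255

Derivation:
After event 0: A_seq=5173 A_ack=200 B_seq=200 B_ack=5173
After event 1: A_seq=5173 A_ack=313 B_seq=313 B_ack=5173
After event 2: A_seq=5173 A_ack=313 B_seq=399 B_ack=5173
After event 3: A_seq=5173 A_ack=313 B_seq=461 B_ack=5173
After event 4: A_seq=5255 A_ack=313 B_seq=461 B_ack=5255
After event 5: A_seq=5255 A_ack=313 B_seq=597 B_ack=5255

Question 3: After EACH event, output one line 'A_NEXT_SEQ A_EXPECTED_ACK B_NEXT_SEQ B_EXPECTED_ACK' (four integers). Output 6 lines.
5173 200 200 5173
5173 313 313 5173
5173 313 399 5173
5173 313 461 5173
5255 313 461 5255
5255 313 597 5255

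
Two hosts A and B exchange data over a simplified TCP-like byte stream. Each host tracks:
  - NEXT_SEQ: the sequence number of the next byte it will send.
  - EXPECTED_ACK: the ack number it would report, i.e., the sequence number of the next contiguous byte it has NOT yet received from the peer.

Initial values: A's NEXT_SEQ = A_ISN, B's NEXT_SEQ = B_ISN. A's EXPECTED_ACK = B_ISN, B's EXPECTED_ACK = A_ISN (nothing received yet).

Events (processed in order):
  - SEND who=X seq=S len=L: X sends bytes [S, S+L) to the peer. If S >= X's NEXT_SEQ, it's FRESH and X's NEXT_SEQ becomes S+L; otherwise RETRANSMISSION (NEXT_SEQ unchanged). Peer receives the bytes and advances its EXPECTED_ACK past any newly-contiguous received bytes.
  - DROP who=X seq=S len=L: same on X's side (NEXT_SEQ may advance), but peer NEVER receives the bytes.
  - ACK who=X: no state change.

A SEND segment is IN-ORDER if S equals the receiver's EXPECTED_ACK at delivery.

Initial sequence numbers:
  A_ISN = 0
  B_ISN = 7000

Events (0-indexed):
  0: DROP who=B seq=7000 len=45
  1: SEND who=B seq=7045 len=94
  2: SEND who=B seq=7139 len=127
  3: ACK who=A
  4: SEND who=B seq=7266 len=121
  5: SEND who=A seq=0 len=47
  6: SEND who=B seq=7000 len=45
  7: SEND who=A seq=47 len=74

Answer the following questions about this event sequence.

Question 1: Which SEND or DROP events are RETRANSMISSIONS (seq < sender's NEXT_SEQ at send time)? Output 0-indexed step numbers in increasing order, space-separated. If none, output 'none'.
Answer: 6

Derivation:
Step 0: DROP seq=7000 -> fresh
Step 1: SEND seq=7045 -> fresh
Step 2: SEND seq=7139 -> fresh
Step 4: SEND seq=7266 -> fresh
Step 5: SEND seq=0 -> fresh
Step 6: SEND seq=7000 -> retransmit
Step 7: SEND seq=47 -> fresh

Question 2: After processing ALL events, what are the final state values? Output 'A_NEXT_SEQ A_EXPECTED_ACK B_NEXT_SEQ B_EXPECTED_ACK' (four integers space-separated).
After event 0: A_seq=0 A_ack=7000 B_seq=7045 B_ack=0
After event 1: A_seq=0 A_ack=7000 B_seq=7139 B_ack=0
After event 2: A_seq=0 A_ack=7000 B_seq=7266 B_ack=0
After event 3: A_seq=0 A_ack=7000 B_seq=7266 B_ack=0
After event 4: A_seq=0 A_ack=7000 B_seq=7387 B_ack=0
After event 5: A_seq=47 A_ack=7000 B_seq=7387 B_ack=47
After event 6: A_seq=47 A_ack=7387 B_seq=7387 B_ack=47
After event 7: A_seq=121 A_ack=7387 B_seq=7387 B_ack=121

Answer: 121 7387 7387 121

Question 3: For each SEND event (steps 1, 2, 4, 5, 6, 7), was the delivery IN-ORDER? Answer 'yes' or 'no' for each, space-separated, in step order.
Answer: no no no yes yes yes

Derivation:
Step 1: SEND seq=7045 -> out-of-order
Step 2: SEND seq=7139 -> out-of-order
Step 4: SEND seq=7266 -> out-of-order
Step 5: SEND seq=0 -> in-order
Step 6: SEND seq=7000 -> in-order
Step 7: SEND seq=47 -> in-order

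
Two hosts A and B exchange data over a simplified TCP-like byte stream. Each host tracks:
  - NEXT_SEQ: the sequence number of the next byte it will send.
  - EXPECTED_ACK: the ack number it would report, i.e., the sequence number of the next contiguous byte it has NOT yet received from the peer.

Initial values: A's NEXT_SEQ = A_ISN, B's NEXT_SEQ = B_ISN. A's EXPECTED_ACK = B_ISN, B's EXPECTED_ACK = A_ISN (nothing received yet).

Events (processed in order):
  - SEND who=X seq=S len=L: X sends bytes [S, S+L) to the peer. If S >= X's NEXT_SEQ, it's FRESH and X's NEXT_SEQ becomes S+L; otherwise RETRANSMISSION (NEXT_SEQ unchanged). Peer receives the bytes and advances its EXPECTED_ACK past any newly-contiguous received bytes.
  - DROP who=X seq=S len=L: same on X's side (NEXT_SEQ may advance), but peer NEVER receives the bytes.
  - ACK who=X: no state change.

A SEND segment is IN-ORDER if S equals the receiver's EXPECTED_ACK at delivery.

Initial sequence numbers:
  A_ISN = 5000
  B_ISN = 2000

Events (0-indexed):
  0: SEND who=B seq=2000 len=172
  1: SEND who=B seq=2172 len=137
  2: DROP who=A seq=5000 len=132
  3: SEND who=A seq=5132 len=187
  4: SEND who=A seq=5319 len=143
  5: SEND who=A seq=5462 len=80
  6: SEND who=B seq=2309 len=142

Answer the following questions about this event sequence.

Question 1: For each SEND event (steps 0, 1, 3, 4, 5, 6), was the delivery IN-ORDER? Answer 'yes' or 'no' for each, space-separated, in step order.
Step 0: SEND seq=2000 -> in-order
Step 1: SEND seq=2172 -> in-order
Step 3: SEND seq=5132 -> out-of-order
Step 4: SEND seq=5319 -> out-of-order
Step 5: SEND seq=5462 -> out-of-order
Step 6: SEND seq=2309 -> in-order

Answer: yes yes no no no yes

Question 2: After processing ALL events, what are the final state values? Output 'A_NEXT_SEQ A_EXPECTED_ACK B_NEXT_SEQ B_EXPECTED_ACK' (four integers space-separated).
After event 0: A_seq=5000 A_ack=2172 B_seq=2172 B_ack=5000
After event 1: A_seq=5000 A_ack=2309 B_seq=2309 B_ack=5000
After event 2: A_seq=5132 A_ack=2309 B_seq=2309 B_ack=5000
After event 3: A_seq=5319 A_ack=2309 B_seq=2309 B_ack=5000
After event 4: A_seq=5462 A_ack=2309 B_seq=2309 B_ack=5000
After event 5: A_seq=5542 A_ack=2309 B_seq=2309 B_ack=5000
After event 6: A_seq=5542 A_ack=2451 B_seq=2451 B_ack=5000

Answer: 5542 2451 2451 5000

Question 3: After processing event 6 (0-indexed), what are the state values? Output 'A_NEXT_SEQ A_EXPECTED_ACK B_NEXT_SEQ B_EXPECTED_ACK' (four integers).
After event 0: A_seq=5000 A_ack=2172 B_seq=2172 B_ack=5000
After event 1: A_seq=5000 A_ack=2309 B_seq=2309 B_ack=5000
After event 2: A_seq=5132 A_ack=2309 B_seq=2309 B_ack=5000
After event 3: A_seq=5319 A_ack=2309 B_seq=2309 B_ack=5000
After event 4: A_seq=5462 A_ack=2309 B_seq=2309 B_ack=5000
After event 5: A_seq=5542 A_ack=2309 B_seq=2309 B_ack=5000
After event 6: A_seq=5542 A_ack=2451 B_seq=2451 B_ack=5000

5542 2451 2451 5000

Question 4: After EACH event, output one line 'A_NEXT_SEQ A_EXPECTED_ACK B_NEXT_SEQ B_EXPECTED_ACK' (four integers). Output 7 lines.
5000 2172 2172 5000
5000 2309 2309 5000
5132 2309 2309 5000
5319 2309 2309 5000
5462 2309 2309 5000
5542 2309 2309 5000
5542 2451 2451 5000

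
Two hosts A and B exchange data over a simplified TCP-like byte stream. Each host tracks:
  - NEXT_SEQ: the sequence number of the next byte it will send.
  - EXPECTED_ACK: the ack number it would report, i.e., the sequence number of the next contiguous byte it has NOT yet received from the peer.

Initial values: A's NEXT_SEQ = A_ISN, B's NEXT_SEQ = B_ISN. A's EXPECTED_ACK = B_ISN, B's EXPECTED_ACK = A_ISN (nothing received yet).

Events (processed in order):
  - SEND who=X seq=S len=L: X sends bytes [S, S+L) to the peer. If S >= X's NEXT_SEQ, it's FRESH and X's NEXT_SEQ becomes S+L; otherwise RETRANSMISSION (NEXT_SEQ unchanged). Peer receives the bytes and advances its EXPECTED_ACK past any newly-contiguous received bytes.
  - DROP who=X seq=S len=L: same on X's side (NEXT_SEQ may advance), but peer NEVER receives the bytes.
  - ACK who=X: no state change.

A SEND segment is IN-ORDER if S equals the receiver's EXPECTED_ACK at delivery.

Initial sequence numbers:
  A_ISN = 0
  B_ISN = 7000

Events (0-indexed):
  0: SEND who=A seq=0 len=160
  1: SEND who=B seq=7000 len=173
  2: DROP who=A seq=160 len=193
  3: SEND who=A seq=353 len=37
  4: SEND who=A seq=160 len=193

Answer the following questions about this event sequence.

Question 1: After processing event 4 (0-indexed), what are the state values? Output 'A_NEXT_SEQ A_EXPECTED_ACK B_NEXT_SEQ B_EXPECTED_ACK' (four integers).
After event 0: A_seq=160 A_ack=7000 B_seq=7000 B_ack=160
After event 1: A_seq=160 A_ack=7173 B_seq=7173 B_ack=160
After event 2: A_seq=353 A_ack=7173 B_seq=7173 B_ack=160
After event 3: A_seq=390 A_ack=7173 B_seq=7173 B_ack=160
After event 4: A_seq=390 A_ack=7173 B_seq=7173 B_ack=390

390 7173 7173 390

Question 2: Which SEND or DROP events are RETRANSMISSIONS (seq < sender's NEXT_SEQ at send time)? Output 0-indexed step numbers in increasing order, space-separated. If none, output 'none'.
Step 0: SEND seq=0 -> fresh
Step 1: SEND seq=7000 -> fresh
Step 2: DROP seq=160 -> fresh
Step 3: SEND seq=353 -> fresh
Step 4: SEND seq=160 -> retransmit

Answer: 4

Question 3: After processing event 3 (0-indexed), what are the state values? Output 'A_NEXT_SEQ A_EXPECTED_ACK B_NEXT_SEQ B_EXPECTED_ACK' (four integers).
After event 0: A_seq=160 A_ack=7000 B_seq=7000 B_ack=160
After event 1: A_seq=160 A_ack=7173 B_seq=7173 B_ack=160
After event 2: A_seq=353 A_ack=7173 B_seq=7173 B_ack=160
After event 3: A_seq=390 A_ack=7173 B_seq=7173 B_ack=160

390 7173 7173 160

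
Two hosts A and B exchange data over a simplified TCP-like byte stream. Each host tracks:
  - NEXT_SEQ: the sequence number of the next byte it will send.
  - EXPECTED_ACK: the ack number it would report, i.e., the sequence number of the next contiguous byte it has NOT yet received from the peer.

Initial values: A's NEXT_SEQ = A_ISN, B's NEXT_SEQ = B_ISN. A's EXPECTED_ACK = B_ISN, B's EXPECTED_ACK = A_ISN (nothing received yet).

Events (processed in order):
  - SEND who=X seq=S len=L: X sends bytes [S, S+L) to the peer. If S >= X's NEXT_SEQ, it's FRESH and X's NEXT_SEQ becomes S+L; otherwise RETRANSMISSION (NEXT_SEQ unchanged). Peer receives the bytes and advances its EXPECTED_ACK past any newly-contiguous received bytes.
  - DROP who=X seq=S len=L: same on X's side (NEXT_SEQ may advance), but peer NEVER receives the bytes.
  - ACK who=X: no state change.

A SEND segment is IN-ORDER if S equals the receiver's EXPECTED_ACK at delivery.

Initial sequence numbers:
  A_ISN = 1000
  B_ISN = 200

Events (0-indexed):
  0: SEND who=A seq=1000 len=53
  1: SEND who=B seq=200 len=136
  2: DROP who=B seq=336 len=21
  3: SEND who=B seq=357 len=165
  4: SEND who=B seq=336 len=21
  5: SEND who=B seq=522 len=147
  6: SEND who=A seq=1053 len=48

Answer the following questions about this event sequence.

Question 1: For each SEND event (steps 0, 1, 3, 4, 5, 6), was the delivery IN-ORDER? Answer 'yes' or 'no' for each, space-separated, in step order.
Step 0: SEND seq=1000 -> in-order
Step 1: SEND seq=200 -> in-order
Step 3: SEND seq=357 -> out-of-order
Step 4: SEND seq=336 -> in-order
Step 5: SEND seq=522 -> in-order
Step 6: SEND seq=1053 -> in-order

Answer: yes yes no yes yes yes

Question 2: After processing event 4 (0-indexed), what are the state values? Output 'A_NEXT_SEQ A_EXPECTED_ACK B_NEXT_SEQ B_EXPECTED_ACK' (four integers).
After event 0: A_seq=1053 A_ack=200 B_seq=200 B_ack=1053
After event 1: A_seq=1053 A_ack=336 B_seq=336 B_ack=1053
After event 2: A_seq=1053 A_ack=336 B_seq=357 B_ack=1053
After event 3: A_seq=1053 A_ack=336 B_seq=522 B_ack=1053
After event 4: A_seq=1053 A_ack=522 B_seq=522 B_ack=1053

1053 522 522 1053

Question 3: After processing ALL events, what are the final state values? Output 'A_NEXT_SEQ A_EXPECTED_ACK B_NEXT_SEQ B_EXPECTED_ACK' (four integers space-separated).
After event 0: A_seq=1053 A_ack=200 B_seq=200 B_ack=1053
After event 1: A_seq=1053 A_ack=336 B_seq=336 B_ack=1053
After event 2: A_seq=1053 A_ack=336 B_seq=357 B_ack=1053
After event 3: A_seq=1053 A_ack=336 B_seq=522 B_ack=1053
After event 4: A_seq=1053 A_ack=522 B_seq=522 B_ack=1053
After event 5: A_seq=1053 A_ack=669 B_seq=669 B_ack=1053
After event 6: A_seq=1101 A_ack=669 B_seq=669 B_ack=1101

Answer: 1101 669 669 1101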